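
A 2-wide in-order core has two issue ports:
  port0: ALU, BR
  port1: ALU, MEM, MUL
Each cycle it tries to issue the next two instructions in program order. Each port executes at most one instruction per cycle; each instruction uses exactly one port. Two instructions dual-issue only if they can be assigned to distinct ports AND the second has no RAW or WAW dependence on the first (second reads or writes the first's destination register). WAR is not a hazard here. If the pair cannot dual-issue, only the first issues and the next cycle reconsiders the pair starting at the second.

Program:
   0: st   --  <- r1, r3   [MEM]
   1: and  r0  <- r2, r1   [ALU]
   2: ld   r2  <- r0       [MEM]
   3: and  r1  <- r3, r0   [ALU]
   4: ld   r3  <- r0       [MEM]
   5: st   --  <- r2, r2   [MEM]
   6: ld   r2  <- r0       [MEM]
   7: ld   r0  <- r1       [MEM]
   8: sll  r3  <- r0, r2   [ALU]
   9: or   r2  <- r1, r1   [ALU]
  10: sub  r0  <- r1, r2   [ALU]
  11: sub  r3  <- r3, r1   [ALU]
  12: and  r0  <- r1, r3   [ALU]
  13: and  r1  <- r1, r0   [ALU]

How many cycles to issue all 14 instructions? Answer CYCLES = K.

CYCLES = 10

[0] i0+i1  st.MEM and.ALU  -- pair
[1] i2+i3  ld.MEM and.ALU  -- pair
[2] i4  ld.MEM  -- no-port MEM/MEM
[3] i5  st.MEM  -- no-port MEM/MEM
[4] i6  ld.MEM  -- no-port MEM/MEM
[5] i7  ld.MEM  -- RAW r0
[6] i8+i9  sll.ALU or.ALU  -- pair
[7] i10+i11  sub.ALU sub.ALU  -- pair
[8] i12  and.ALU  -- RAW r0
[9] i13  and.ALU  -- tail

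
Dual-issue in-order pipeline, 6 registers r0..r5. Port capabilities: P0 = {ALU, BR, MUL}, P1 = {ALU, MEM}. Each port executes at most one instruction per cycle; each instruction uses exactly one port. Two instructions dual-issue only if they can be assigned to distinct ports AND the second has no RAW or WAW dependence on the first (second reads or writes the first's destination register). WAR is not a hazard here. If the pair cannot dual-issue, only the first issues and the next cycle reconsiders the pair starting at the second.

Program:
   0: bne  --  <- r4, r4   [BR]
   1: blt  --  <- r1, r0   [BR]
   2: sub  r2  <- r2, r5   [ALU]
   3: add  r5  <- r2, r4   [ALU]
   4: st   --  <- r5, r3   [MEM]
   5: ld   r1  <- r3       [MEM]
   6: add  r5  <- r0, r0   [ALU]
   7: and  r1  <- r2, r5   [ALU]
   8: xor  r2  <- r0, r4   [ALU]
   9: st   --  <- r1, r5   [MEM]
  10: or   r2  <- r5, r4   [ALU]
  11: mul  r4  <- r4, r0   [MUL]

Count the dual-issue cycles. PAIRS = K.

PAIRS = 4

c0: i0 bne  no-port BR/BR
c1: i1/i2 blt+sub  2-wide
c2: i3 add  RAW r5
c3: i4 st  no-port MEM/MEM
c4: i5/i6 ld+add  2-wide
c5: i7/i8 and+xor  2-wide
c6: i9/i10 st+or  2-wide
c7: i11 mul  tail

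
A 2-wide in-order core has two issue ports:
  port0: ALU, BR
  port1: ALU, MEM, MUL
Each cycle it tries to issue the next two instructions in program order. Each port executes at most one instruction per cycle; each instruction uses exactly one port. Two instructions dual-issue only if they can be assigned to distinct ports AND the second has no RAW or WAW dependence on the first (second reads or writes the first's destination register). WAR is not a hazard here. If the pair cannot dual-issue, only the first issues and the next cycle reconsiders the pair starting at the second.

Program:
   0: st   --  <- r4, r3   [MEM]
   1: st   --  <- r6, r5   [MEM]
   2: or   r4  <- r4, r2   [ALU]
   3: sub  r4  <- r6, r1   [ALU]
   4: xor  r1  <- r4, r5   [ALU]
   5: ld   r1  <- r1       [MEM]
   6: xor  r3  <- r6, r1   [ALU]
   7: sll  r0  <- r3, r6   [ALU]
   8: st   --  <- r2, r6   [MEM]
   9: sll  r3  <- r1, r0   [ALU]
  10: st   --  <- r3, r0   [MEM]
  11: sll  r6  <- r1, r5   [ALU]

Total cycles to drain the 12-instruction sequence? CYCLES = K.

CYCLES = 9

c0: i0 st.MEM  no-port MEM/MEM
c1: i1/i2 st.MEM+or.ALU  dual
c2: i3 sub.ALU  RAW r4
c3: i4 xor.ALU  RAW+WAW r1
c4: i5 ld.MEM  RAW r1
c5: i6 xor.ALU  RAW r3
c6: i7/i8 sll.ALU+st.MEM  dual
c7: i9 sll.ALU  RAW r3
c8: i10/i11 st.MEM+sll.ALU  dual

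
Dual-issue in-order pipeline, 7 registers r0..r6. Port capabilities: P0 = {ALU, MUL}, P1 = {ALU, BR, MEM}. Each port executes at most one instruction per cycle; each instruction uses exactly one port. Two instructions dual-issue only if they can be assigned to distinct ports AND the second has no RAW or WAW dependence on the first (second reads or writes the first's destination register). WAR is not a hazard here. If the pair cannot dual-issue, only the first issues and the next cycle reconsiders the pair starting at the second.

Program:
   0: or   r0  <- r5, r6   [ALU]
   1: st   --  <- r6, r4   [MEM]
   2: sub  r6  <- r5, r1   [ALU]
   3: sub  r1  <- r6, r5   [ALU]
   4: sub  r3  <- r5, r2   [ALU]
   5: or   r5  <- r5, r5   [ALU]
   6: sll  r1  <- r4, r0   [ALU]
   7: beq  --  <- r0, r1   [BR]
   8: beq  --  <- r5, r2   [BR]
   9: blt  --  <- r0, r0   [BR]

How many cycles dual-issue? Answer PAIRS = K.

#0 head=0: or.ALU st.MEM i0&i1 2-wide
#1 head=2: sub.ALU i2 RAW r6
#2 head=3: sub.ALU sub.ALU i3&i4 2-wide
#3 head=5: or.ALU sll.ALU i5&i6 2-wide
#4 head=7: beq.BR i7 no-port BR/BR
#5 head=8: beq.BR i8 no-port BR/BR
#6 head=9: blt.BR i9 tail

PAIRS = 3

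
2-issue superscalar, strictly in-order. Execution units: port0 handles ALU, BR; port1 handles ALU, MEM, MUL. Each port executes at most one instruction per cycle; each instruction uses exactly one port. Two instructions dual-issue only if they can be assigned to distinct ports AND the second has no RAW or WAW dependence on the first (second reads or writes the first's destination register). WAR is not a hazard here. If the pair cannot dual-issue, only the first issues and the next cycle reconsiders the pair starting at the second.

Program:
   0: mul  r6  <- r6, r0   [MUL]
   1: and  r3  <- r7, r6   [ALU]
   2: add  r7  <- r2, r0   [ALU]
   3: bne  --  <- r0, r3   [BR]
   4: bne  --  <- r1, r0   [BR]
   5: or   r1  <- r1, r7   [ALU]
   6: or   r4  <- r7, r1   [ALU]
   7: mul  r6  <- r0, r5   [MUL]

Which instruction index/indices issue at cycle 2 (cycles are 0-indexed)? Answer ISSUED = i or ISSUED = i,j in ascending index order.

#0 head=0: mul.MUL i0 RAW r6
#1 head=1: and.ALU add.ALU i1/i2 2-wide
#2 head=3: bne.BR i3 no-port BR/BR
#3 head=4: bne.BR or.ALU i4/i5 2-wide
#4 head=6: or.ALU mul.MUL i6/i7 2-wide

ISSUED = 3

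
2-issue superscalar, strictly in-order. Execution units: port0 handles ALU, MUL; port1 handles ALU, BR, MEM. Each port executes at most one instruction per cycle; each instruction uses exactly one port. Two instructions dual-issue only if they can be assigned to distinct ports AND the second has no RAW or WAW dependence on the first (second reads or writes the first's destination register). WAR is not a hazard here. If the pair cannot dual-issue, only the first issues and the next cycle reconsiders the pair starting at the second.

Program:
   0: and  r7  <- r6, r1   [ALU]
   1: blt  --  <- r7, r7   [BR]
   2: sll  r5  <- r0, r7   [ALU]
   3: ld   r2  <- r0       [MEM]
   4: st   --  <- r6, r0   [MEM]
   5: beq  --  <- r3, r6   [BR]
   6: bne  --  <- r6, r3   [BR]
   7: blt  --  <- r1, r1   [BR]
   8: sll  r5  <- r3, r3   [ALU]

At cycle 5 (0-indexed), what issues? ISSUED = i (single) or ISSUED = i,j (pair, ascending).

c0: i0 and.ALU  RAW r7
c1: i1/i2 blt.BR+sll.ALU  2-wide
c2: i3 ld.MEM  no-port MEM/MEM
c3: i4 st.MEM  no-port MEM/BR
c4: i5 beq.BR  no-port BR/BR
c5: i6 bne.BR  no-port BR/BR
c6: i7/i8 blt.BR+sll.ALU  2-wide

ISSUED = 6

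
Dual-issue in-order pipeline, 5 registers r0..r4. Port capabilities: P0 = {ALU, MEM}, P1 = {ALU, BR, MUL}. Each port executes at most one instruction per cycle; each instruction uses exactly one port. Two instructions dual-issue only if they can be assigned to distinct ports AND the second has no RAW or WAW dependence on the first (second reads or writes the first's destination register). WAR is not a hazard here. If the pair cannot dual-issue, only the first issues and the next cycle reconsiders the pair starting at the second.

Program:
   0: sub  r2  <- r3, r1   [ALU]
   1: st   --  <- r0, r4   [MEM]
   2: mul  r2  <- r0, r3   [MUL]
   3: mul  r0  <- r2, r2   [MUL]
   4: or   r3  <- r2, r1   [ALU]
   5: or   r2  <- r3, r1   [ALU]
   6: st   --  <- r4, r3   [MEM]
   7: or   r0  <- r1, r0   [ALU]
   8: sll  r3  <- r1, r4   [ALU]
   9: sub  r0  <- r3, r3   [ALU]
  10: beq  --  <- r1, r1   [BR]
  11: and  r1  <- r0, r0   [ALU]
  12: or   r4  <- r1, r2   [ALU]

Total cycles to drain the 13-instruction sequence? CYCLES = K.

t=0 i0+i1:sub.ALU/st.MEM ; dual
t=1 i2:mul.MUL ; no-port MUL/MUL
t=2 i3+i4:mul.MUL/or.ALU ; dual
t=3 i5+i6:or.ALU/st.MEM ; dual
t=4 i7+i8:or.ALU/sll.ALU ; dual
t=5 i9+i10:sub.ALU/beq.BR ; dual
t=6 i11:and.ALU ; RAW r1
t=7 i12:or.ALU ; tail

CYCLES = 8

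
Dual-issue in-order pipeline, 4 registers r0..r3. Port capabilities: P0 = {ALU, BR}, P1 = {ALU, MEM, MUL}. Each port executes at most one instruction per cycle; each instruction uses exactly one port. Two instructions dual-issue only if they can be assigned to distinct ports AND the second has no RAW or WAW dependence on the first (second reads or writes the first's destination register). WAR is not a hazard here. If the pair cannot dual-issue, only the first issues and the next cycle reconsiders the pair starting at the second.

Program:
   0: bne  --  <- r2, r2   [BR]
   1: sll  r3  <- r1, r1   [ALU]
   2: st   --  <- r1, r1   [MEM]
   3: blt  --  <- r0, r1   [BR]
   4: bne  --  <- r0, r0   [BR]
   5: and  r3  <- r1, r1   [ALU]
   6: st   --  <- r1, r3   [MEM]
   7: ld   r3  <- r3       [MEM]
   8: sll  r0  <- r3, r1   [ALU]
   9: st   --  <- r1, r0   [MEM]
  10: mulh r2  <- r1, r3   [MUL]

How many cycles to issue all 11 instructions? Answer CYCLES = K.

CYCLES = 8

  cy0 -> i0,i1 (bne.BR/sll.ALU) dual
  cy1 -> i2,i3 (st.MEM/blt.BR) dual
  cy2 -> i4,i5 (bne.BR/and.ALU) dual
  cy3 -> i6 (st.MEM) no-port MEM/MEM
  cy4 -> i7 (ld.MEM) RAW r3
  cy5 -> i8 (sll.ALU) RAW r0
  cy6 -> i9 (st.MEM) no-port MEM/MUL
  cy7 -> i10 (mulh.MUL) tail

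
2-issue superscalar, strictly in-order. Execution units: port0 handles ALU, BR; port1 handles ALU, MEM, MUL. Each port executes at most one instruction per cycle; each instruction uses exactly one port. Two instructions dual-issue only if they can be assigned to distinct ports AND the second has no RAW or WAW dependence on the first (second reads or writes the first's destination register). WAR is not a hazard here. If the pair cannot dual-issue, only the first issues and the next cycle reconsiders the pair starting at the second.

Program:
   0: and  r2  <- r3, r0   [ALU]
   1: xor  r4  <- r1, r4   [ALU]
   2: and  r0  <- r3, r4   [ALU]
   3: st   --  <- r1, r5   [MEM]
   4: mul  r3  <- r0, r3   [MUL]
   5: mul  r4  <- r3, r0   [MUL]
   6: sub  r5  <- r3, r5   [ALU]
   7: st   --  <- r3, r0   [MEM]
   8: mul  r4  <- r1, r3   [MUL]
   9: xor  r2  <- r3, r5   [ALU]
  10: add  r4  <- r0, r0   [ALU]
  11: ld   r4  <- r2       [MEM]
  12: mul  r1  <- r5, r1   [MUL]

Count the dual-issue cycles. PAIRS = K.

PAIRS = 4

0. and.ALU+xor.ALU @i0&i1  | pair
1. and.ALU+st.MEM @i2&i3  | pair
2. mul.MUL @i4  | no-port MUL/MUL
3. mul.MUL+sub.ALU @i5&i6  | pair
4. st.MEM @i7  | no-port MEM/MUL
5. mul.MUL+xor.ALU @i8&i9  | pair
6. add.ALU @i10  | WAW r4
7. ld.MEM @i11  | no-port MEM/MUL
8. mul.MUL @i12  | tail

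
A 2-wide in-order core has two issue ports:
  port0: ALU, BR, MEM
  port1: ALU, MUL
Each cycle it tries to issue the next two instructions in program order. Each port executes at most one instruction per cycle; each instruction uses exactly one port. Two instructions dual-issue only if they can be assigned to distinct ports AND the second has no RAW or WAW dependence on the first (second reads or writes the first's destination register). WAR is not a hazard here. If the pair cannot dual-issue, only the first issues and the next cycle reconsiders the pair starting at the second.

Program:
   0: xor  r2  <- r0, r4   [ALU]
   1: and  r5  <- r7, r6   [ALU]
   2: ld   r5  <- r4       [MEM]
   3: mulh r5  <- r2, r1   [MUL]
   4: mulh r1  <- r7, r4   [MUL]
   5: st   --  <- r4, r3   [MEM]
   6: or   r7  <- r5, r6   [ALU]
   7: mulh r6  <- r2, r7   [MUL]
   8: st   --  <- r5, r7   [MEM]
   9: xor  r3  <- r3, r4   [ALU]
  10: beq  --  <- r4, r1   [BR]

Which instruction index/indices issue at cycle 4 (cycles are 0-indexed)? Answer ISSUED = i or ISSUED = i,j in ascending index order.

ISSUED = 6

  cy0 -> i0&i1 (xor+and) 2-wide
  cy1 -> i2 (ld) WAW r5
  cy2 -> i3 (mulh) no-port MUL/MUL
  cy3 -> i4&i5 (mulh+st) 2-wide
  cy4 -> i6 (or) RAW r7
  cy5 -> i7&i8 (mulh+st) 2-wide
  cy6 -> i9&i10 (xor+beq) 2-wide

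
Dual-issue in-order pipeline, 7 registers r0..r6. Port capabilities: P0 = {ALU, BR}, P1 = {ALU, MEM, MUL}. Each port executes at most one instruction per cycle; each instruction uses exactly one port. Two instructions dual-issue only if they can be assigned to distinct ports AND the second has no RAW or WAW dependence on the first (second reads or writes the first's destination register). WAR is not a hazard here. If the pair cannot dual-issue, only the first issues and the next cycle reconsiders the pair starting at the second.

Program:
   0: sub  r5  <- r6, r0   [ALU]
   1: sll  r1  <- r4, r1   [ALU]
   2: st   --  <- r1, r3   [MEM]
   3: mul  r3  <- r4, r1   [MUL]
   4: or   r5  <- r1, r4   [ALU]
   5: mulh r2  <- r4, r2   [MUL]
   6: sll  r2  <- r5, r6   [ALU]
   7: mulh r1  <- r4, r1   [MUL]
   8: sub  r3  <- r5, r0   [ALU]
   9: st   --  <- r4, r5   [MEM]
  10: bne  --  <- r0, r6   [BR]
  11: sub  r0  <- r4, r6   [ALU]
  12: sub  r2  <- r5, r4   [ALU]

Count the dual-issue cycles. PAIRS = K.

PAIRS = 5

  cy0 -> i0/i1 (sub+sll) pair
  cy1 -> i2 (st) no-port MEM/MUL
  cy2 -> i3/i4 (mul+or) pair
  cy3 -> i5 (mulh) WAW r2
  cy4 -> i6/i7 (sll+mulh) pair
  cy5 -> i8/i9 (sub+st) pair
  cy6 -> i10/i11 (bne+sub) pair
  cy7 -> i12 (sub) tail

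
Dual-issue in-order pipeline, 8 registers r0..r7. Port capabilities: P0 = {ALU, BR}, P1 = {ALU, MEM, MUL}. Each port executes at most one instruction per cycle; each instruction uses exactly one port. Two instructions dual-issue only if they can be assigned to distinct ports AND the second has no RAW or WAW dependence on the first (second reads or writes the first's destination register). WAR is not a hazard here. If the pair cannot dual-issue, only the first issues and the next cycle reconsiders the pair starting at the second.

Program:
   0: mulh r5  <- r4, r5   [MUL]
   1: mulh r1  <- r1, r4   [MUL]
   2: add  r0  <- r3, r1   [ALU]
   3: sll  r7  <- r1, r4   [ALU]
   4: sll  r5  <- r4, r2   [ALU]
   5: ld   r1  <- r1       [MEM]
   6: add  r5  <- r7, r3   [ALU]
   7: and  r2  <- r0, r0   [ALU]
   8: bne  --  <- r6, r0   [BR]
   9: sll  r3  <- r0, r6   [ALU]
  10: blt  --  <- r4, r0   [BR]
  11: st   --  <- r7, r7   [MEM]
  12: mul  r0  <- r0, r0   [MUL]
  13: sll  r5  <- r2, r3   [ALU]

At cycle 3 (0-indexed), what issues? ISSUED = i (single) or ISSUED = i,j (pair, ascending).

ISSUED = 4,5

#0 head=0: mulh i0 no-port MUL/MUL
#1 head=1: mulh i1 RAW r1
#2 head=2: add/sll i2&i3 dual
#3 head=4: sll/ld i4&i5 dual
#4 head=6: add/and i6&i7 dual
#5 head=8: bne/sll i8&i9 dual
#6 head=10: blt/st i10&i11 dual
#7 head=12: mul/sll i12&i13 dual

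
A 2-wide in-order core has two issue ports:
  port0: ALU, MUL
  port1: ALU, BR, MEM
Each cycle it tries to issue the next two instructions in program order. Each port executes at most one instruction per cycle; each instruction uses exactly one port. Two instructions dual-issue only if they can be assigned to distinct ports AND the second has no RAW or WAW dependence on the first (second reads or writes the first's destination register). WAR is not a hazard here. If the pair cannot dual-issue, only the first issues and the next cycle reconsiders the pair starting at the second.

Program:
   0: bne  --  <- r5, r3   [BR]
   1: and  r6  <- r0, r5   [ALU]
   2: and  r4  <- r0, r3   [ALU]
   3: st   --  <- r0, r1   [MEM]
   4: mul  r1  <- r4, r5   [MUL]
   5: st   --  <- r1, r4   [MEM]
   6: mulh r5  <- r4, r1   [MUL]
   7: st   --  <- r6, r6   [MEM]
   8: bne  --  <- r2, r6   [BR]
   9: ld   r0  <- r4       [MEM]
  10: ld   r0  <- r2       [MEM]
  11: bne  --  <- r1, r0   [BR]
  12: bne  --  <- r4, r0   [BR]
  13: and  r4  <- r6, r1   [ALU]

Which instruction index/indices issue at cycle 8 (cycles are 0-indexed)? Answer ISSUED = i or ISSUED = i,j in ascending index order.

ISSUED = 11

t=0 i0/i1:bne+and ; 2-wide
t=1 i2/i3:and+st ; 2-wide
t=2 i4:mul ; RAW r1
t=3 i5/i6:st+mulh ; 2-wide
t=4 i7:st ; no-port MEM/BR
t=5 i8:bne ; no-port BR/MEM
t=6 i9:ld ; no-port MEM/MEM
t=7 i10:ld ; no-port MEM/BR
t=8 i11:bne ; no-port BR/BR
t=9 i12/i13:bne+and ; 2-wide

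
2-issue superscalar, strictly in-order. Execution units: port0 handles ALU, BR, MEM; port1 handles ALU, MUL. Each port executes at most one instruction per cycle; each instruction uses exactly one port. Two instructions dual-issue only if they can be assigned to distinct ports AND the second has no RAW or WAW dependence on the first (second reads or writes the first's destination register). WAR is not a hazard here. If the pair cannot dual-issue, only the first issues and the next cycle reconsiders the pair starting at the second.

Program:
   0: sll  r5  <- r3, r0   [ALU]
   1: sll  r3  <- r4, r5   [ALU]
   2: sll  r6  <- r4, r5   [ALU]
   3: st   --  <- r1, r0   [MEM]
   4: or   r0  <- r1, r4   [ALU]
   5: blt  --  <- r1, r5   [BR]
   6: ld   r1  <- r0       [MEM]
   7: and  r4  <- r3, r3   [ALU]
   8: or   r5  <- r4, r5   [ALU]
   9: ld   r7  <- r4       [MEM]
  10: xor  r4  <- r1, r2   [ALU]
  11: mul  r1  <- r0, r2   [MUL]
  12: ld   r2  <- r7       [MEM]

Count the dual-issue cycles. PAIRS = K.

PAIRS = 5

c0: i0 sll.ALU  RAW r5
c1: i1&i2 sll.ALU/sll.ALU  dual
c2: i3&i4 st.MEM/or.ALU  dual
c3: i5 blt.BR  no-port BR/MEM
c4: i6&i7 ld.MEM/and.ALU  dual
c5: i8&i9 or.ALU/ld.MEM  dual
c6: i10&i11 xor.ALU/mul.MUL  dual
c7: i12 ld.MEM  tail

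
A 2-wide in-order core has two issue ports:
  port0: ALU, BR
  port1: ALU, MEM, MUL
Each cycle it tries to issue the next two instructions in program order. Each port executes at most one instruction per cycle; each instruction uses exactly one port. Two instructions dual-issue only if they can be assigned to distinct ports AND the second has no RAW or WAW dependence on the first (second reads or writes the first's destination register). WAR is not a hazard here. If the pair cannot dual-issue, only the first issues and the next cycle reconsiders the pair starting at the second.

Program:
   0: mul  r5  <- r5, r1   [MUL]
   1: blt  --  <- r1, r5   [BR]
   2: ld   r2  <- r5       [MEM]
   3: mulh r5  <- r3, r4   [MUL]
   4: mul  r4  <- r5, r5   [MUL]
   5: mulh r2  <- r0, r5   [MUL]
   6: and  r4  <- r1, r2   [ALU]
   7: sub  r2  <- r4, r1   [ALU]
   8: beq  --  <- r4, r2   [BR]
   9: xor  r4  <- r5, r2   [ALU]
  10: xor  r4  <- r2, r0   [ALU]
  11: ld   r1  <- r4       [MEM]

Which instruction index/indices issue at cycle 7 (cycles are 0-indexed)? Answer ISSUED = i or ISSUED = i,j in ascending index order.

ISSUED = 8,9

[0] i0  mul.MUL  -- RAW r5
[1] i1&i2  blt.BR ld.MEM  -- pair
[2] i3  mulh.MUL  -- no-port MUL/MUL
[3] i4  mul.MUL  -- no-port MUL/MUL
[4] i5  mulh.MUL  -- RAW r2
[5] i6  and.ALU  -- RAW r4
[6] i7  sub.ALU  -- RAW r2
[7] i8&i9  beq.BR xor.ALU  -- pair
[8] i10  xor.ALU  -- RAW r4
[9] i11  ld.MEM  -- tail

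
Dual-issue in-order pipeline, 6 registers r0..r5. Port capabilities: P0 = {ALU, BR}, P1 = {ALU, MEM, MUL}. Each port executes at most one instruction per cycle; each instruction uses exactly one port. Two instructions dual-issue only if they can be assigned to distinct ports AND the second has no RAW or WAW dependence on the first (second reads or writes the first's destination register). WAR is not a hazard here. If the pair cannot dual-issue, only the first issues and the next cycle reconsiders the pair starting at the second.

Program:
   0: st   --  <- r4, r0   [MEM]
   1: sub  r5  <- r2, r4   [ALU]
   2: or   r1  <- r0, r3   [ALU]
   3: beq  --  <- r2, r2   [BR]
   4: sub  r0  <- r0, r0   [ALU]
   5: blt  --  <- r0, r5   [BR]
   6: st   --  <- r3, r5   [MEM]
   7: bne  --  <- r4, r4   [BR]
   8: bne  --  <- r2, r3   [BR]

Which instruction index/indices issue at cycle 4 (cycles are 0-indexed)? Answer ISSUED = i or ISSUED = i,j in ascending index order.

#0 head=0: st;sub i0/i1 pair
#1 head=2: or;beq i2/i3 pair
#2 head=4: sub i4 RAW r0
#3 head=5: blt;st i5/i6 pair
#4 head=7: bne i7 no-port BR/BR
#5 head=8: bne i8 tail

ISSUED = 7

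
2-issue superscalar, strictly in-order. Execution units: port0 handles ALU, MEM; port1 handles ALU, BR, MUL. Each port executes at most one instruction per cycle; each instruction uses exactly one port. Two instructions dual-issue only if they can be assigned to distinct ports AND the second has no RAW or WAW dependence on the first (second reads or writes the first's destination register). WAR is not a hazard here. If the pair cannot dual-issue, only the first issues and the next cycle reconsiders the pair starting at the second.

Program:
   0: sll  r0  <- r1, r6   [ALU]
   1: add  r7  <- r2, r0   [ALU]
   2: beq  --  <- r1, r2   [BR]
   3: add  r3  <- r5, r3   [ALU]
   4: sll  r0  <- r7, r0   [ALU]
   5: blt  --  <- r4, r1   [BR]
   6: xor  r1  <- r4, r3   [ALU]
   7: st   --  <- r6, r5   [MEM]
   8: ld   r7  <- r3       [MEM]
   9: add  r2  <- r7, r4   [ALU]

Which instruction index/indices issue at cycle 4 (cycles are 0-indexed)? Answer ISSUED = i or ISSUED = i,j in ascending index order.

  cy0 -> i0 (sll) RAW r0
  cy1 -> i1/i2 (add/beq) pair
  cy2 -> i3/i4 (add/sll) pair
  cy3 -> i5/i6 (blt/xor) pair
  cy4 -> i7 (st) no-port MEM/MEM
  cy5 -> i8 (ld) RAW r7
  cy6 -> i9 (add) tail

ISSUED = 7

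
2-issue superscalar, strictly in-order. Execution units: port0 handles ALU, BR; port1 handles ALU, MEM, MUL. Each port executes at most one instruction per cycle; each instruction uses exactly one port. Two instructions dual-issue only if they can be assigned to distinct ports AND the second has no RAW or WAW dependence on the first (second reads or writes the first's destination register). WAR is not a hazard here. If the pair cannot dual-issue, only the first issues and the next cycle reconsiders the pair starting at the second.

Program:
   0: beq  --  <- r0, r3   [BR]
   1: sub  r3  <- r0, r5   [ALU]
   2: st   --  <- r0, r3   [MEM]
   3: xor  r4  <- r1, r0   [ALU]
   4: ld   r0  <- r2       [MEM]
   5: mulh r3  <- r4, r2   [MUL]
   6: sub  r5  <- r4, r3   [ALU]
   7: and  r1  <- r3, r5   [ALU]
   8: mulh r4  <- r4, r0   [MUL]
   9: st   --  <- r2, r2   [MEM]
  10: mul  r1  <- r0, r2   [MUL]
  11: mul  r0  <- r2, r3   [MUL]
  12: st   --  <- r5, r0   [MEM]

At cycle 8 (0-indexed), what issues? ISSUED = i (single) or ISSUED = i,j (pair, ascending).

0. beq;sub @i0,i1  | 2-wide
1. st;xor @i2,i3  | 2-wide
2. ld @i4  | no-port MEM/MUL
3. mulh @i5  | RAW r3
4. sub @i6  | RAW r5
5. and;mulh @i7,i8  | 2-wide
6. st @i9  | no-port MEM/MUL
7. mul @i10  | no-port MUL/MUL
8. mul @i11  | no-port MUL/MEM
9. st @i12  | tail

ISSUED = 11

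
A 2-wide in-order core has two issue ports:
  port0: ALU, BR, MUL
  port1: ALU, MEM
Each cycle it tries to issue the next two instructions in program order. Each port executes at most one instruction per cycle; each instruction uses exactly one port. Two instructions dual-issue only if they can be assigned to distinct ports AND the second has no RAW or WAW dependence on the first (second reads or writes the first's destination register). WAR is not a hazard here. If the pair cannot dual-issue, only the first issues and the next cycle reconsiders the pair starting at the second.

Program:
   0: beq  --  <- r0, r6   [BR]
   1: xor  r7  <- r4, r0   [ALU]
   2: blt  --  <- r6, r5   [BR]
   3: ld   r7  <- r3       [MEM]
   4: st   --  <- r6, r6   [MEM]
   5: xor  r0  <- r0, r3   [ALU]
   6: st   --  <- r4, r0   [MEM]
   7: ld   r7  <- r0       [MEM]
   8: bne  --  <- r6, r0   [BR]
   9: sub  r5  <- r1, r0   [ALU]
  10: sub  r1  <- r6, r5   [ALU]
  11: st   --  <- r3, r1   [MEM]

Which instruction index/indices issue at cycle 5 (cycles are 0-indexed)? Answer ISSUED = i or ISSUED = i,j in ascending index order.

0. beq.BR xor.ALU @i0+i1  | 2-wide
1. blt.BR ld.MEM @i2+i3  | 2-wide
2. st.MEM xor.ALU @i4+i5  | 2-wide
3. st.MEM @i6  | no-port MEM/MEM
4. ld.MEM bne.BR @i7+i8  | 2-wide
5. sub.ALU @i9  | RAW r5
6. sub.ALU @i10  | RAW r1
7. st.MEM @i11  | tail

ISSUED = 9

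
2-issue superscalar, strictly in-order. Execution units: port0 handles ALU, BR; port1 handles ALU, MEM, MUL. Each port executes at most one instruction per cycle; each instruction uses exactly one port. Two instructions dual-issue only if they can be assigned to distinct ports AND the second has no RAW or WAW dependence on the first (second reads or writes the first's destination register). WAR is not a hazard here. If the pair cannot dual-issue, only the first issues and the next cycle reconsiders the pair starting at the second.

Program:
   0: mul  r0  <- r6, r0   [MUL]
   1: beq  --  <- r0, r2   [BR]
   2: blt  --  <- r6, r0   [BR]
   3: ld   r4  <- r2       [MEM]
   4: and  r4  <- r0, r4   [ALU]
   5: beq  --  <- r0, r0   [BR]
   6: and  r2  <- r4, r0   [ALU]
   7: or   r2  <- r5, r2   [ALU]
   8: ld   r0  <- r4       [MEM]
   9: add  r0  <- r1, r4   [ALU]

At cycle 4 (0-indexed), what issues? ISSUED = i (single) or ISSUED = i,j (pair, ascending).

ISSUED = 6

c0: i0 mul.MUL  RAW r0
c1: i1 beq.BR  no-port BR/BR
c2: i2&i3 blt.BR ld.MEM  2-wide
c3: i4&i5 and.ALU beq.BR  2-wide
c4: i6 and.ALU  RAW+WAW r2
c5: i7&i8 or.ALU ld.MEM  2-wide
c6: i9 add.ALU  tail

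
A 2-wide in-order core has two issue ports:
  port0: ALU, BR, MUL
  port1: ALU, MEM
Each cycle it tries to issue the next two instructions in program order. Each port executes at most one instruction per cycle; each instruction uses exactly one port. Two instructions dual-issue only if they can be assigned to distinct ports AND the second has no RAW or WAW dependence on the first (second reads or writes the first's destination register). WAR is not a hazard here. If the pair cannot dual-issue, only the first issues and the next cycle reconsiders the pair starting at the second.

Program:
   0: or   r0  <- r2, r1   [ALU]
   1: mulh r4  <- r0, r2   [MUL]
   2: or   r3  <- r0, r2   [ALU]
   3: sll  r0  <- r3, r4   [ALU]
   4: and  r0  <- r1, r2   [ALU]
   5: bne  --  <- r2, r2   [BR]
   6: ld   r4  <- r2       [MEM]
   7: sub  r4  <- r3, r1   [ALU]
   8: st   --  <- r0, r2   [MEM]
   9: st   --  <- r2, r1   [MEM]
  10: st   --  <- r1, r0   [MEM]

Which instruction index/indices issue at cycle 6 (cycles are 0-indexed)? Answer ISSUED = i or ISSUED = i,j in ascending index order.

ISSUED = 9

[0] i0  or  -- RAW r0
[1] i1+i2  mulh;or  -- pair
[2] i3  sll  -- WAW r0
[3] i4+i5  and;bne  -- pair
[4] i6  ld  -- WAW r4
[5] i7+i8  sub;st  -- pair
[6] i9  st  -- no-port MEM/MEM
[7] i10  st  -- tail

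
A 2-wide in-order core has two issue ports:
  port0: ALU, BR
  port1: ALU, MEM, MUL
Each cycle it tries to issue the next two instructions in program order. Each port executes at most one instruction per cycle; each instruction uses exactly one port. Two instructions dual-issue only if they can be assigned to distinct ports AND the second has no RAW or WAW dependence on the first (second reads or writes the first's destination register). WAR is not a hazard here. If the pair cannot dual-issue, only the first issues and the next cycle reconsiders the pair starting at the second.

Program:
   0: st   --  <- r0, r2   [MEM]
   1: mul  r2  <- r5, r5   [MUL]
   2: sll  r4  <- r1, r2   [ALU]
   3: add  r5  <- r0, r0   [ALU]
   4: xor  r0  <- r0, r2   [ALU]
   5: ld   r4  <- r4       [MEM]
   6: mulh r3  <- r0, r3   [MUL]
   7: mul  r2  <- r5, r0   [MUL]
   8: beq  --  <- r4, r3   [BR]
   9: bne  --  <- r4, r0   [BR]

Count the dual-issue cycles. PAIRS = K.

PAIRS = 3

t=0 i0:st.MEM ; no-port MEM/MUL
t=1 i1:mul.MUL ; RAW r2
t=2 i2/i3:sll.ALU+add.ALU ; 2-wide
t=3 i4/i5:xor.ALU+ld.MEM ; 2-wide
t=4 i6:mulh.MUL ; no-port MUL/MUL
t=5 i7/i8:mul.MUL+beq.BR ; 2-wide
t=6 i9:bne.BR ; tail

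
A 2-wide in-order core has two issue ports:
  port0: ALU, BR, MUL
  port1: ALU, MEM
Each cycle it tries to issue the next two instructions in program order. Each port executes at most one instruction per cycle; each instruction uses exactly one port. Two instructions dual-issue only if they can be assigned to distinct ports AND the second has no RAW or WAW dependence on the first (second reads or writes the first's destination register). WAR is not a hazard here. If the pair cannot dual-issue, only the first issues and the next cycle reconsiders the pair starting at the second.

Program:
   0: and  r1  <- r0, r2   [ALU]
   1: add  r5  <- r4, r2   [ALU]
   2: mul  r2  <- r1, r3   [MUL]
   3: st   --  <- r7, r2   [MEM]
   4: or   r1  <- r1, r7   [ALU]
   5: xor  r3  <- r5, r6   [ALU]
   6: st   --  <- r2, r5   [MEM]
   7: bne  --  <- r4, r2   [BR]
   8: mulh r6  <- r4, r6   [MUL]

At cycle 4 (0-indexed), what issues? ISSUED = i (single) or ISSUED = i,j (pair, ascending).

c0: i0&i1 and.ALU add.ALU  2-wide
c1: i2 mul.MUL  RAW r2
c2: i3&i4 st.MEM or.ALU  2-wide
c3: i5&i6 xor.ALU st.MEM  2-wide
c4: i7 bne.BR  no-port BR/MUL
c5: i8 mulh.MUL  tail

ISSUED = 7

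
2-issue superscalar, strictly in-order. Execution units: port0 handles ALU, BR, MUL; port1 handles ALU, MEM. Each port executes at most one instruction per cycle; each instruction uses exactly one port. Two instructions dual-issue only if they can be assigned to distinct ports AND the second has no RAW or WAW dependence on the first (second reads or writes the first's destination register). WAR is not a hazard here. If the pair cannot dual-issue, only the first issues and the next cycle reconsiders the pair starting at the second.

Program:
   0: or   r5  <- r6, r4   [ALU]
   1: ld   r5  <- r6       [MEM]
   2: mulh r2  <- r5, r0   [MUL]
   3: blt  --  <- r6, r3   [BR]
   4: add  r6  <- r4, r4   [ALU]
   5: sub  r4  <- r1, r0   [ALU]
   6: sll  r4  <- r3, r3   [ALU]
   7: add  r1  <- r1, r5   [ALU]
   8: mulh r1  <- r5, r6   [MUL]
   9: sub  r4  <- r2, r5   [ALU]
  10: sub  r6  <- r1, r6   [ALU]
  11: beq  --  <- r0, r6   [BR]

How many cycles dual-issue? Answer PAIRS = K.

PAIRS = 3

c0: i0 or  WAW r5
c1: i1 ld  RAW r5
c2: i2 mulh  no-port MUL/BR
c3: i3/i4 blt;add  pair
c4: i5 sub  WAW r4
c5: i6/i7 sll;add  pair
c6: i8/i9 mulh;sub  pair
c7: i10 sub  RAW r6
c8: i11 beq  tail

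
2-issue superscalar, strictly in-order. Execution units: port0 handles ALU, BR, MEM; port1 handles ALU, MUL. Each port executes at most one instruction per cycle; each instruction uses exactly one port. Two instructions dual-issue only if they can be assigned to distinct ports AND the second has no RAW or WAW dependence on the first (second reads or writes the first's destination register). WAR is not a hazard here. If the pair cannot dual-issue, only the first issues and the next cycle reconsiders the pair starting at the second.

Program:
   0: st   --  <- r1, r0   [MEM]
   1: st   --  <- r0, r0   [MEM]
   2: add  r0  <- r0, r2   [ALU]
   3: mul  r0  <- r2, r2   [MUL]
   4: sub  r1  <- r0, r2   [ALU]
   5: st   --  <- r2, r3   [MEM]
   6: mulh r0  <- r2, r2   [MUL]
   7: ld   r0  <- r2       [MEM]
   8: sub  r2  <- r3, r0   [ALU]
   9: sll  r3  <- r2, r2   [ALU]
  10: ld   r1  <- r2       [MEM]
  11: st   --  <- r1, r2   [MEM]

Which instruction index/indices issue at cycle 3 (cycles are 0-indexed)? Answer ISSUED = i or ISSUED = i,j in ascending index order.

c0: i0 st.MEM  no-port MEM/MEM
c1: i1&i2 st.MEM;add.ALU  2-wide
c2: i3 mul.MUL  RAW r0
c3: i4&i5 sub.ALU;st.MEM  2-wide
c4: i6 mulh.MUL  WAW r0
c5: i7 ld.MEM  RAW r0
c6: i8 sub.ALU  RAW r2
c7: i9&i10 sll.ALU;ld.MEM  2-wide
c8: i11 st.MEM  tail

ISSUED = 4,5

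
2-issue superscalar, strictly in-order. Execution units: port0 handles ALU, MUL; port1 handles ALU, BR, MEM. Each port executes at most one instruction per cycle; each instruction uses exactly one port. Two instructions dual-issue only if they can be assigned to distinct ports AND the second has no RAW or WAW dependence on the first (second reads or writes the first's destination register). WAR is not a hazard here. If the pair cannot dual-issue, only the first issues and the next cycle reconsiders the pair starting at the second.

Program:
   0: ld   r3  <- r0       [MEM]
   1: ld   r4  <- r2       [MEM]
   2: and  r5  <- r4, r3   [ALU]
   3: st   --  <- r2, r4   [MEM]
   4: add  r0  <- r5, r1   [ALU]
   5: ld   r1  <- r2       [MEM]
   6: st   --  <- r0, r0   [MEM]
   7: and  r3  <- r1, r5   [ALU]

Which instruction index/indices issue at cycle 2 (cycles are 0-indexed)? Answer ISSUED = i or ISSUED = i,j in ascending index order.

#0 head=0: ld i0 no-port MEM/MEM
#1 head=1: ld i1 RAW r4
#2 head=2: and;st i2&i3 pair
#3 head=4: add;ld i4&i5 pair
#4 head=6: st;and i6&i7 pair

ISSUED = 2,3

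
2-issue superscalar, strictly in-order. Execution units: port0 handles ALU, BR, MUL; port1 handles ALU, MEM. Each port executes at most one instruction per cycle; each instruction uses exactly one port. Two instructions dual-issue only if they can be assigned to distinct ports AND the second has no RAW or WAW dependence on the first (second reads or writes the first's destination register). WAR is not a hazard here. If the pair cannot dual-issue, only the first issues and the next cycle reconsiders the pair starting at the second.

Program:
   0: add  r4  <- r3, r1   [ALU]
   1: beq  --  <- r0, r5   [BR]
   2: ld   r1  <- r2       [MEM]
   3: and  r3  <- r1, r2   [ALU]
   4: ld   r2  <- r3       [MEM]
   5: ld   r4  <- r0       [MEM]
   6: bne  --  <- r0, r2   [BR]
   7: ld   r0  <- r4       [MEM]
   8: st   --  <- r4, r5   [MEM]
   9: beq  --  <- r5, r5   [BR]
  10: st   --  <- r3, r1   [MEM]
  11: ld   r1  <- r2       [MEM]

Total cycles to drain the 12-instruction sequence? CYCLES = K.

CYCLES = 9

#0 head=0: add;beq i0,i1 pair
#1 head=2: ld i2 RAW r1
#2 head=3: and i3 RAW r3
#3 head=4: ld i4 no-port MEM/MEM
#4 head=5: ld;bne i5,i6 pair
#5 head=7: ld i7 no-port MEM/MEM
#6 head=8: st;beq i8,i9 pair
#7 head=10: st i10 no-port MEM/MEM
#8 head=11: ld i11 tail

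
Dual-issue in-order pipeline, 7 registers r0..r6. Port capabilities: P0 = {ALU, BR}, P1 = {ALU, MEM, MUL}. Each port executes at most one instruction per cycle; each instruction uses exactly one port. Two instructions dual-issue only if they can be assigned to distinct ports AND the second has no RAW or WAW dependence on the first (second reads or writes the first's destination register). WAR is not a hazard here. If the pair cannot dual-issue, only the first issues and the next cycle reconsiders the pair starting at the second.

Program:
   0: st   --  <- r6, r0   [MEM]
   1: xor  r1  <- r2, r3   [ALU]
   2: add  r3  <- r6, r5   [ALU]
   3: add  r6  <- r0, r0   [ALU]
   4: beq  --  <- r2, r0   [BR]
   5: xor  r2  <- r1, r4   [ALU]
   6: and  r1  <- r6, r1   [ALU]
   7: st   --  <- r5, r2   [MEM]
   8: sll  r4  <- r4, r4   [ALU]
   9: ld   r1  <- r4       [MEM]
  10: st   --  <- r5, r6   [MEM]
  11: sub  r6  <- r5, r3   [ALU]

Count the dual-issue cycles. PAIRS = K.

0. st.MEM;xor.ALU @i0,i1  | pair
1. add.ALU;add.ALU @i2,i3  | pair
2. beq.BR;xor.ALU @i4,i5  | pair
3. and.ALU;st.MEM @i6,i7  | pair
4. sll.ALU @i8  | RAW r4
5. ld.MEM @i9  | no-port MEM/MEM
6. st.MEM;sub.ALU @i10,i11  | pair

PAIRS = 5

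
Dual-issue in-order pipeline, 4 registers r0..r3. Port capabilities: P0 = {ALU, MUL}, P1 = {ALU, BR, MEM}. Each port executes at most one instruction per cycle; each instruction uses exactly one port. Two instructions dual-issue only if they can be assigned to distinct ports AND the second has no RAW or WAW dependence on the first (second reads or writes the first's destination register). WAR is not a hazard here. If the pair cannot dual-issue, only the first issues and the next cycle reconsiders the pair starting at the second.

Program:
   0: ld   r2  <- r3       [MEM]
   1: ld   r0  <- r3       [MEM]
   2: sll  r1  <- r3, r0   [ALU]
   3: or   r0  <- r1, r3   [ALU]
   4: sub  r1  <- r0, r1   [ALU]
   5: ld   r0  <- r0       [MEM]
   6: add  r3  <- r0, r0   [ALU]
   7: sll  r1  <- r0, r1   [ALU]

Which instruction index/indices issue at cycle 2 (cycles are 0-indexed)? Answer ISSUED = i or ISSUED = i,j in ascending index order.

ISSUED = 2

c0: i0 ld.MEM  no-port MEM/MEM
c1: i1 ld.MEM  RAW r0
c2: i2 sll.ALU  RAW r1
c3: i3 or.ALU  RAW r0
c4: i4&i5 sub.ALU;ld.MEM  dual
c5: i6&i7 add.ALU;sll.ALU  dual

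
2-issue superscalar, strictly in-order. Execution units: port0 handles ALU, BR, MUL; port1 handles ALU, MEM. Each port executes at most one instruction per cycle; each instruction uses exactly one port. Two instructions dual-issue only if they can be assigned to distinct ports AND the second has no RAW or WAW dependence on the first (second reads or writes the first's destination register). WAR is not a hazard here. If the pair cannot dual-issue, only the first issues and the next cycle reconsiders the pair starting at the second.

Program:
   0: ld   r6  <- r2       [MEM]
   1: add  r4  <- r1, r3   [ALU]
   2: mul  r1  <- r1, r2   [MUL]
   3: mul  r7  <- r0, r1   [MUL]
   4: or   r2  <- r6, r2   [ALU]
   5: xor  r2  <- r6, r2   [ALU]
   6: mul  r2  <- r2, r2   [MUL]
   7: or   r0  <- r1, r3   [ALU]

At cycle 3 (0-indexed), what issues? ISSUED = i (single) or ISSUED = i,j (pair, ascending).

ISSUED = 5

#0 head=0: ld.MEM/add.ALU i0&i1 pair
#1 head=2: mul.MUL i2 no-port MUL/MUL
#2 head=3: mul.MUL/or.ALU i3&i4 pair
#3 head=5: xor.ALU i5 RAW+WAW r2
#4 head=6: mul.MUL/or.ALU i6&i7 pair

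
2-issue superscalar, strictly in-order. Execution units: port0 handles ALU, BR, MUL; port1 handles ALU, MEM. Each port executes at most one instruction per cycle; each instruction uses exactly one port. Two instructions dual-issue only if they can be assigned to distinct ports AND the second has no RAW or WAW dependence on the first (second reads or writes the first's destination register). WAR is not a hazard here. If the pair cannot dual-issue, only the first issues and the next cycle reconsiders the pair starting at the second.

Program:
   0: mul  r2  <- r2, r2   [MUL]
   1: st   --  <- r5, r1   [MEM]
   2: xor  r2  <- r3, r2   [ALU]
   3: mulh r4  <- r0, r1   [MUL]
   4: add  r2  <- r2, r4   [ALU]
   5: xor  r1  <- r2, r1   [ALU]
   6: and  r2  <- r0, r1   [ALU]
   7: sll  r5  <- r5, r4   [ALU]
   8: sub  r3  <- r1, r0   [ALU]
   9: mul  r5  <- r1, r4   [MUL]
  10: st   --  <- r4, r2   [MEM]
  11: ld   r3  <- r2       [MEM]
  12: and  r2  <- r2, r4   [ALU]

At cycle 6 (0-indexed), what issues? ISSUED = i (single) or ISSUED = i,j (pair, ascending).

[0] i0&i1  mul.MUL;st.MEM  -- 2-wide
[1] i2&i3  xor.ALU;mulh.MUL  -- 2-wide
[2] i4  add.ALU  -- RAW r2
[3] i5  xor.ALU  -- RAW r1
[4] i6&i7  and.ALU;sll.ALU  -- 2-wide
[5] i8&i9  sub.ALU;mul.MUL  -- 2-wide
[6] i10  st.MEM  -- no-port MEM/MEM
[7] i11&i12  ld.MEM;and.ALU  -- 2-wide

ISSUED = 10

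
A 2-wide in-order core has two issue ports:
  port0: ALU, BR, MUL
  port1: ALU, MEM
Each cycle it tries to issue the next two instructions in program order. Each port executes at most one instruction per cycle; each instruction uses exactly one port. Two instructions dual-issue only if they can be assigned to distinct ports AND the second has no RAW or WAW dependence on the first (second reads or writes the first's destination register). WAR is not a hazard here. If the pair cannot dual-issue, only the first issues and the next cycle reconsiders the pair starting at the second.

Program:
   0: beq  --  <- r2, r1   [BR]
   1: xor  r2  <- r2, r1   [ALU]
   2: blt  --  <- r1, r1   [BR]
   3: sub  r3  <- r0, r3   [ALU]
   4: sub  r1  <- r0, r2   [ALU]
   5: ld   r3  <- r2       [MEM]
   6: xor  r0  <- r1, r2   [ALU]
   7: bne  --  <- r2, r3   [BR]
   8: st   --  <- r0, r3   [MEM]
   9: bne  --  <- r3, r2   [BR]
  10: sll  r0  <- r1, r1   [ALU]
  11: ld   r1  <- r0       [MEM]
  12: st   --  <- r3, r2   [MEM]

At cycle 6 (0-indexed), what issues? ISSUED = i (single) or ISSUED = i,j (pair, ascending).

ISSUED = 11

c0: i0&i1 beq+xor  dual
c1: i2&i3 blt+sub  dual
c2: i4&i5 sub+ld  dual
c3: i6&i7 xor+bne  dual
c4: i8&i9 st+bne  dual
c5: i10 sll  RAW r0
c6: i11 ld  no-port MEM/MEM
c7: i12 st  tail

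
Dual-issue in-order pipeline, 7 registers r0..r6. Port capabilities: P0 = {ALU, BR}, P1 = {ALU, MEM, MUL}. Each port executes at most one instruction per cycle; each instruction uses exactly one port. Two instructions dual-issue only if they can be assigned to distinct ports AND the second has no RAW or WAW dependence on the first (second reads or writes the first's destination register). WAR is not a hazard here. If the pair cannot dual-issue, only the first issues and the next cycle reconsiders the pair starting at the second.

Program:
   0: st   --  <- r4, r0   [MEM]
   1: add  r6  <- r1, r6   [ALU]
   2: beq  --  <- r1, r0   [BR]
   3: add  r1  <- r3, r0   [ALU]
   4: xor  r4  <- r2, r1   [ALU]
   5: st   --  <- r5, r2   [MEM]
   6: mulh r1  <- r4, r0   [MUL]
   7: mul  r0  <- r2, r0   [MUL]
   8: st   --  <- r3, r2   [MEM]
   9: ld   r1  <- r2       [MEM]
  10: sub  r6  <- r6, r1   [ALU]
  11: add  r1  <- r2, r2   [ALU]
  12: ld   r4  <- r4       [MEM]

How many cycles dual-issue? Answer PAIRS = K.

PAIRS = 4

t=0 i0&i1:st.MEM+add.ALU ; pair
t=1 i2&i3:beq.BR+add.ALU ; pair
t=2 i4&i5:xor.ALU+st.MEM ; pair
t=3 i6:mulh.MUL ; no-port MUL/MUL
t=4 i7:mul.MUL ; no-port MUL/MEM
t=5 i8:st.MEM ; no-port MEM/MEM
t=6 i9:ld.MEM ; RAW r1
t=7 i10&i11:sub.ALU+add.ALU ; pair
t=8 i12:ld.MEM ; tail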